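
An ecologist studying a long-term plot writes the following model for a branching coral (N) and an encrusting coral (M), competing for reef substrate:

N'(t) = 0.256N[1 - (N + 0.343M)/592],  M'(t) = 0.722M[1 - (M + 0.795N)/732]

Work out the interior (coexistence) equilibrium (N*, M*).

Setting both brackets to zero gives the nullclines N + 0.343M = 592 and 0.795N + M = 732.
Substituting M = 732 - 0.795N into the first: N(1 - 0.343·0.795) = 592 - 0.343·732.
So N* = 341/0.727 = 469, and then M* = 732 - 0.795·469 = 359.

N* ≈ 469, M* ≈ 359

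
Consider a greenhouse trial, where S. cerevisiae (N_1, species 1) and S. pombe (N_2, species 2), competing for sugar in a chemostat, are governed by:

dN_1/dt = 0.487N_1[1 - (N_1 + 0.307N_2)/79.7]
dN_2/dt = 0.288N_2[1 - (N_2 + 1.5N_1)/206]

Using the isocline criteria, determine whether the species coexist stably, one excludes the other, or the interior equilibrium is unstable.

Compare the nullcline intercepts: K1/α12 = 79.7/0.307 = 260 > K2 = 206; K2/α21 = 206/1.5 = 137 > K1 = 79.7.
Since both inequalities hold, each species can invade when rare, so the interior equilibrium is stable.

stable coexistence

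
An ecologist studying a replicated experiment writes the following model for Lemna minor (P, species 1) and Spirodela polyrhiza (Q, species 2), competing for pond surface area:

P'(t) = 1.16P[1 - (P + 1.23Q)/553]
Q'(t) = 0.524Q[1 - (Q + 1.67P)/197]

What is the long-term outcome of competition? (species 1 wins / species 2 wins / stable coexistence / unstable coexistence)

Compare the nullcline intercepts: K1/α12 = 553/1.23 = 450 > K2 = 197; K2/α21 = 197/1.67 = 118 < K1 = 553.
Since the inequalities point opposite ways, species 1 can invade but species 2 cannot.

species 1 excludes species 2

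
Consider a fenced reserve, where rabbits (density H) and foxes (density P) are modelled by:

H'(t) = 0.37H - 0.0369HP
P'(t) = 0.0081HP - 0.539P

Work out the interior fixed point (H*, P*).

Set dP/dt = 0 with P > 0: 0.0081H - 0.539 = 0, so H* = 0.539/0.0081 = 66.5.
Set dH/dt = 0 with H > 0: 0.37 - 0.0369P = 0, so P* = 0.37/0.0369 = 10.

H* ≈ 66.5, P* ≈ 10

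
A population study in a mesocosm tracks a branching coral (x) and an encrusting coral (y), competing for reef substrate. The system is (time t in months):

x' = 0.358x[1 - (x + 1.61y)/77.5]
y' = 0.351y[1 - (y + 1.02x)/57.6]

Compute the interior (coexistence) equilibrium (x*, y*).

x* ≈ 23.7, y* ≈ 33.4

Setting both brackets to zero gives the nullclines x + 1.61y = 77.5 and 1.02x + y = 57.6.
Substituting y = 57.6 - 1.02x into the first: x(1 - 1.61·1.02) = 77.5 - 1.61·57.6.
So x* = -15.2/-0.642 = 23.7, and then y* = 57.6 - 1.02·23.7 = 33.4.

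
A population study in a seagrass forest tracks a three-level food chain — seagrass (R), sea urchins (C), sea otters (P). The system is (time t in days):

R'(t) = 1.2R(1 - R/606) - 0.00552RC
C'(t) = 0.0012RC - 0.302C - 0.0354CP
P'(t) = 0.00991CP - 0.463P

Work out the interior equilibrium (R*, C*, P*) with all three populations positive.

R* ≈ 476, C* ≈ 46.7, P* ≈ 7.6

From dP/dt = 0: 0.00991C* = 0.463, so C* = 46.7.
From dR/dt = 0: 1.2(1 - R*/606) = 0.00552·46.7, giving R* = 606·(1 - 0.215) = 476.
From dC/dt = 0: 0.0012·476 - 0.302 = 0.0354P*, so P* = 0.269/0.0354 = 7.6.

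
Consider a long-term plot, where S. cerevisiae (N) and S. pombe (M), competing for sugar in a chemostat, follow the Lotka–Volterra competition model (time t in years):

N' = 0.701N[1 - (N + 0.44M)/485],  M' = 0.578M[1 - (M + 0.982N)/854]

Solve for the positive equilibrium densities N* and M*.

Setting both brackets to zero gives the nullclines N + 0.44M = 485 and 0.982N + M = 854.
Substituting M = 854 - 0.982N into the first: N(1 - 0.44·0.982) = 485 - 0.44·854.
So N* = 109/0.568 = 192, and then M* = 854 - 0.982·192 = 665.

N* ≈ 192, M* ≈ 665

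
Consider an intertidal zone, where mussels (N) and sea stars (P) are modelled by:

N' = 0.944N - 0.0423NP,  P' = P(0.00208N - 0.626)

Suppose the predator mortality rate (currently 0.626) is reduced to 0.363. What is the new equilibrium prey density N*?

N* ≈ 175

At the interior fixed point, setting dP/dt = 0 with P > 0 fixes N* = (predator death rate)/(NP coefficient) — independent of the other coefficients.
With the change, N* = 0.363/0.00208 = 175; it falls from 301.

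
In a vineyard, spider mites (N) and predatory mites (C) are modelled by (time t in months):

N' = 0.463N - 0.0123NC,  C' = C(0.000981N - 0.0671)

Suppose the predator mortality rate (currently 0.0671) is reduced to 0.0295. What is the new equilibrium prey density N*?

At the interior fixed point, setting dC/dt = 0 with C > 0 fixes N* = (predator death rate)/(NC coefficient) — independent of the other coefficients.
With the change, N* = 0.0295/0.000981 = 30.1; it falls from 68.4.

N* ≈ 30.1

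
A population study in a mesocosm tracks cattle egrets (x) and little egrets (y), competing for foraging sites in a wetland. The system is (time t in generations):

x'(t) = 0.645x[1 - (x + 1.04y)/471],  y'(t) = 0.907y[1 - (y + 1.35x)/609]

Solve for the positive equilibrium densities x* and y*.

x* ≈ 402, y* ≈ 66.5

Setting both brackets to zero gives the nullclines x + 1.04y = 471 and 1.35x + y = 609.
Substituting y = 609 - 1.35x into the first: x(1 - 1.04·1.35) = 471 - 1.04·609.
So x* = -162/-0.404 = 402, and then y* = 609 - 1.35·402 = 66.5.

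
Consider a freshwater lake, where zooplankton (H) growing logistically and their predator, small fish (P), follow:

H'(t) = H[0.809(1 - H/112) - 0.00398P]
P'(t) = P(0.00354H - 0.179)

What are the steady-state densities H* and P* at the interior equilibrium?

H* ≈ 50.6, P* ≈ 111

From dP/dt = 0 with P > 0: 0.00354H* = 0.179, so H* = 50.6.
Substitute into dH/dt = 0: 0.809(1 - 50.6/112) = 0.00398P*.
The bracket is 0.549, giving P* = 0.444/0.00398 = 111.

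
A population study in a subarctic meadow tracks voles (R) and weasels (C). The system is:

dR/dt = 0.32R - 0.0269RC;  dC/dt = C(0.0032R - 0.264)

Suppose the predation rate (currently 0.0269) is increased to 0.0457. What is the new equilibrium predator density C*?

C* ≈ 7

At the interior fixed point, setting dR/dt = 0 with R > 0 fixes C* = (prey growth rate)/(RC coefficient) — independent of the other coefficients.
With the change, C* = 0.32/0.0457 = 7; it falls from 11.9.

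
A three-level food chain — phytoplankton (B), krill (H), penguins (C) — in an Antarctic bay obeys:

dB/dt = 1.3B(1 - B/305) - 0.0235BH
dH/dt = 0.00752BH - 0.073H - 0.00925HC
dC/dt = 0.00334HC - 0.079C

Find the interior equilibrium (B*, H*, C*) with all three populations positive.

B* ≈ 175, H* ≈ 23.7, C* ≈ 134

From dC/dt = 0: 0.00334H* = 0.079, so H* = 23.7.
From dB/dt = 0: 1.3(1 - B*/305) = 0.0235·23.7, giving B* = 305·(1 - 0.428) = 175.
From dH/dt = 0: 0.00752·175 - 0.073 = 0.00925C*, so C* = 1.24/0.00925 = 134.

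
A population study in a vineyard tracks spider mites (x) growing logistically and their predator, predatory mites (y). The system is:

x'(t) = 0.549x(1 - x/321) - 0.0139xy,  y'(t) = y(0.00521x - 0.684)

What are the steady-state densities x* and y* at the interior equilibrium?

From dy/dt = 0 with y > 0: 0.00521x* = 0.684, so x* = 131.
Substitute into dx/dt = 0: 0.549(1 - 131/321) = 0.0139y*.
The bracket is 0.591, giving y* = 0.324/0.0139 = 23.3.

x* ≈ 131, y* ≈ 23.3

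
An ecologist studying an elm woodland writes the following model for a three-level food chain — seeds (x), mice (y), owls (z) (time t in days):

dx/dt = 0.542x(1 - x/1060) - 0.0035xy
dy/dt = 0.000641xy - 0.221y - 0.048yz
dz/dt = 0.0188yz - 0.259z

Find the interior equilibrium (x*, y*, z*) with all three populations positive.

x* ≈ 966, y* ≈ 13.8, z* ≈ 8.29

From dz/dt = 0: 0.0188y* = 0.259, so y* = 13.8.
From dx/dt = 0: 0.542(1 - x*/1060) = 0.0035·13.8, giving x* = 1060·(1 - 0.089) = 966.
From dy/dt = 0: 0.000641·966 - 0.221 = 0.048z*, so z* = 0.398/0.048 = 8.29.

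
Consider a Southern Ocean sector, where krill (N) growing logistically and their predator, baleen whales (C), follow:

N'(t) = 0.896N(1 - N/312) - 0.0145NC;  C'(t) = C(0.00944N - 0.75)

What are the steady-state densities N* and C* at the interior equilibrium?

N* ≈ 79.4, C* ≈ 46.1

From dC/dt = 0 with C > 0: 0.00944N* = 0.75, so N* = 79.4.
Substitute into dN/dt = 0: 0.896(1 - 79.4/312) = 0.0145C*.
The bracket is 0.745, giving C* = 0.668/0.0145 = 46.1.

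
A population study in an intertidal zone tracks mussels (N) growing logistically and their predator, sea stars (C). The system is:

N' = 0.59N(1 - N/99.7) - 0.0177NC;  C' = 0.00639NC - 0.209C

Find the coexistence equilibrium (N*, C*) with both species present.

From dC/dt = 0 with C > 0: 0.00639N* = 0.209, so N* = 32.7.
Substitute into dN/dt = 0: 0.59(1 - 32.7/99.7) = 0.0177C*.
The bracket is 0.672, giving C* = 0.396/0.0177 = 22.4.

N* ≈ 32.7, C* ≈ 22.4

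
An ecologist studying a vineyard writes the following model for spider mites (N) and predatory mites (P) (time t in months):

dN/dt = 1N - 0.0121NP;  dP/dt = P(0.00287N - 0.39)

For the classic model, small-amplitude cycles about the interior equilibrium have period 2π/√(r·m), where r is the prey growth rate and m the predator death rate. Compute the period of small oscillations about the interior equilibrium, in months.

T ≈ 10.1 months

Here r = 1 and m = 0.39, so r·m = 0.39.
ω = √0.39 = 0.624 per month, hence T = 2π/ω ≈ 10.1 months.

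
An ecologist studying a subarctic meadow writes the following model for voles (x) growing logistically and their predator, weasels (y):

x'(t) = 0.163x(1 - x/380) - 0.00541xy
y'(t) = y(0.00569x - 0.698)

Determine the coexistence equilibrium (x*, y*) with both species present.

From dy/dt = 0 with y > 0: 0.00569x* = 0.698, so x* = 123.
Substitute into dx/dt = 0: 0.163(1 - 123/380) = 0.00541y*.
The bracket is 0.677, giving y* = 0.11/0.00541 = 20.4.

x* ≈ 123, y* ≈ 20.4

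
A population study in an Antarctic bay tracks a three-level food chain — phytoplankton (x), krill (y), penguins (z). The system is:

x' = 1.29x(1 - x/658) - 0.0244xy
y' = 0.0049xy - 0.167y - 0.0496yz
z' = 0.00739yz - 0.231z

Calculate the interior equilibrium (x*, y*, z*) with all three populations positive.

x* ≈ 269, y* ≈ 31.3, z* ≈ 23.2

From dz/dt = 0: 0.00739y* = 0.231, so y* = 31.3.
From dx/dt = 0: 1.29(1 - x*/658) = 0.0244·31.3, giving x* = 658·(1 - 0.591) = 269.
From dy/dt = 0: 0.0049·269 - 0.167 = 0.0496z*, so z* = 1.15/0.0496 = 23.2.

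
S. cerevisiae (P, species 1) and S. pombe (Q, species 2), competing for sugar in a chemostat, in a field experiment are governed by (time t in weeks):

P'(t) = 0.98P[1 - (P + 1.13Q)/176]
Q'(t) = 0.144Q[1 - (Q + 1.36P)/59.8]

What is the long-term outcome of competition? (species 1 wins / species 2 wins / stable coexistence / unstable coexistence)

Compare the nullcline intercepts: K1/α12 = 176/1.13 = 156 > K2 = 59.8; K2/α21 = 59.8/1.36 = 44 < K1 = 176.
Since the inequalities point opposite ways, species 1 can invade but species 2 cannot.

species 1 excludes species 2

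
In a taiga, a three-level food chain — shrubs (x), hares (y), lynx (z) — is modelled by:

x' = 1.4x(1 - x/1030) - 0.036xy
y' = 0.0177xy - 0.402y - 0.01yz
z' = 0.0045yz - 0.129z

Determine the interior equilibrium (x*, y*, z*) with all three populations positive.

x* ≈ 271, y* ≈ 28.7, z* ≈ 439

From dz/dt = 0: 0.0045y* = 0.129, so y* = 28.7.
From dx/dt = 0: 1.4(1 - x*/1030) = 0.036·28.7, giving x* = 1030·(1 - 0.737) = 271.
From dy/dt = 0: 0.0177·271 - 0.402 = 0.01z*, so z* = 4.39/0.01 = 439.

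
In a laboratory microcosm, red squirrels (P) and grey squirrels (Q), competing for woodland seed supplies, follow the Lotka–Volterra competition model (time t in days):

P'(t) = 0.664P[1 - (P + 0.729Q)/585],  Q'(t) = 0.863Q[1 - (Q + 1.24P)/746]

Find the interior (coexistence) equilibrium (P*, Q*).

Setting both brackets to zero gives the nullclines P + 0.729Q = 585 and 1.24P + Q = 746.
Substituting Q = 746 - 1.24P into the first: P(1 - 0.729·1.24) = 585 - 0.729·746.
So P* = 41.2/0.096 = 429, and then Q* = 746 - 1.24·429 = 214.

P* ≈ 429, Q* ≈ 214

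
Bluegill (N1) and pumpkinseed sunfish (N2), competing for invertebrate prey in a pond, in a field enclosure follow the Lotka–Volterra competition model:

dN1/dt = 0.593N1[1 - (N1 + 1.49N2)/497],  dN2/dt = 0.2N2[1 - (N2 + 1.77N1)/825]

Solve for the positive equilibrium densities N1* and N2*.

Setting both brackets to zero gives the nullclines N1 + 1.49N2 = 497 and 1.77N1 + N2 = 825.
Substituting N2 = 825 - 1.77N1 into the first: N1(1 - 1.49·1.77) = 497 - 1.49·825.
So N1* = -732/-1.64 = 447, and then N2* = 825 - 1.77·447 = 33.4.

N1* ≈ 447, N2* ≈ 33.4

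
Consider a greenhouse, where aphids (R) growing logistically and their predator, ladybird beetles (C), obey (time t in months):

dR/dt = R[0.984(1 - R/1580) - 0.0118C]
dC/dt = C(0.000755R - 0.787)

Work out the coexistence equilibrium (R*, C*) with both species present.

From dC/dt = 0 with C > 0: 0.000755R* = 0.787, so R* = 1040.
Substitute into dR/dt = 0: 0.984(1 - 1040/1580) = 0.0118C*.
The bracket is 0.34, giving C* = 0.335/0.0118 = 28.4.

R* ≈ 1040, C* ≈ 28.4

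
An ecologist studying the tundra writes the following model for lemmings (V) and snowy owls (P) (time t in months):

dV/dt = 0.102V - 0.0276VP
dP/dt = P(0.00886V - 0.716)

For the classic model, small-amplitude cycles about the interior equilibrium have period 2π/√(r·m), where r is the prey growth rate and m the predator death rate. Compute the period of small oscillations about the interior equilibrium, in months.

Here r = 0.102 and m = 0.716, so r·m = 0.073.
ω = √0.073 = 0.27 per month, hence T = 2π/ω ≈ 23.3 months.

T ≈ 23.3 months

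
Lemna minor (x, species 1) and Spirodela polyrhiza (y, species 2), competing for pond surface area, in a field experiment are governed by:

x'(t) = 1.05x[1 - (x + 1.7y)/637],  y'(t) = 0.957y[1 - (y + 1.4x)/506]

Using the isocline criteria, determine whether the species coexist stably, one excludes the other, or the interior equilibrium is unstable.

unstable coexistence (outcome depends on initial conditions)

Compare the nullcline intercepts: K1/α12 = 637/1.7 = 375 < K2 = 506; K2/α21 = 506/1.4 = 361 < K1 = 637.
Since both are reversed, neither can invade when rare; the interior point is a saddle.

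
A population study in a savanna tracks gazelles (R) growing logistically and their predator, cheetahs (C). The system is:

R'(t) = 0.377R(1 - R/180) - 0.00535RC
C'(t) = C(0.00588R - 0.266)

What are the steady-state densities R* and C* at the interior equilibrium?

From dC/dt = 0 with C > 0: 0.00588R* = 0.266, so R* = 45.2.
Substitute into dR/dt = 0: 0.377(1 - 45.2/180) = 0.00535C*.
The bracket is 0.749, giving C* = 0.282/0.00535 = 52.8.

R* ≈ 45.2, C* ≈ 52.8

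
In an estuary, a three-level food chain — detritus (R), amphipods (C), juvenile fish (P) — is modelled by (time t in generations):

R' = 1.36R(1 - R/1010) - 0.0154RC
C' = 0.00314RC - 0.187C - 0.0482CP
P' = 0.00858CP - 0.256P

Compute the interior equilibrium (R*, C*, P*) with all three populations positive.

From dP/dt = 0: 0.00858C* = 0.256, so C* = 29.8.
From dR/dt = 0: 1.36(1 - R*/1010) = 0.0154·29.8, giving R* = 1010·(1 - 0.338) = 669.
From dC/dt = 0: 0.00314·669 - 0.187 = 0.0482P*, so P* = 1.91/0.0482 = 39.7.

R* ≈ 669, C* ≈ 29.8, P* ≈ 39.7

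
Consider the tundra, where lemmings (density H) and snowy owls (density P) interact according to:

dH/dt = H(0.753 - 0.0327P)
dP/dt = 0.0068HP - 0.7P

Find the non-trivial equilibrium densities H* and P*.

Set dP/dt = 0 with P > 0: 0.0068H - 0.7 = 0, so H* = 0.7/0.0068 = 103.
Set dH/dt = 0 with H > 0: 0.753 - 0.0327P = 0, so P* = 0.753/0.0327 = 23.

H* ≈ 103, P* ≈ 23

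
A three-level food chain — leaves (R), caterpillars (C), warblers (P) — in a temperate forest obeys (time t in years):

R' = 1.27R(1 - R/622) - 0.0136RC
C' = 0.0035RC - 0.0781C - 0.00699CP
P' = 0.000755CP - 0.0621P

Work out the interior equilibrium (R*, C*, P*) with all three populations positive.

R* ≈ 74.1, C* ≈ 82.3, P* ≈ 25.9

From dP/dt = 0: 0.000755C* = 0.0621, so C* = 82.3.
From dR/dt = 0: 1.27(1 - R*/622) = 0.0136·82.3, giving R* = 622·(1 - 0.881) = 74.1.
From dC/dt = 0: 0.0035·74.1 - 0.0781 = 0.00699P*, so P* = 0.181/0.00699 = 25.9.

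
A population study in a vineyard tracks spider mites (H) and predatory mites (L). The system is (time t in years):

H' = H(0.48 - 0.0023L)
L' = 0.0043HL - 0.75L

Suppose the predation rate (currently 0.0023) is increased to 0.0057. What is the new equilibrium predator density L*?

L* ≈ 84.2

At the interior fixed point, setting dH/dt = 0 with H > 0 fixes L* = (prey growth rate)/(HL coefficient) — independent of the other coefficients.
With the change, L* = 0.48/0.0057 = 84.2; it falls from 209.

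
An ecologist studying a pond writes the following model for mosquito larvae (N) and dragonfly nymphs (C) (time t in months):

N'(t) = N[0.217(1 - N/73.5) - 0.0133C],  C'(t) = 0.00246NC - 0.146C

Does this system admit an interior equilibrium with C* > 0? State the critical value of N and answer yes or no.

Threshold N = 59.3; K > 59.3, so yes, the predator persists.

The predator equation gives dC/dt > 0 only when N > 0.146/0.00246 = 59.3.
Without the predator, N → K = 73.5. Since 73.5 > 59.3, the predator can invade and persist.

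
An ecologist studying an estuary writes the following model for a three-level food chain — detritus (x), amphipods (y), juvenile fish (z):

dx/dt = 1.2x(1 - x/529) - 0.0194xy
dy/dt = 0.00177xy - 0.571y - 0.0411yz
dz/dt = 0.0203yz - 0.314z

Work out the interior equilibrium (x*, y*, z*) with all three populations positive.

x* ≈ 397, y* ≈ 15.5, z* ≈ 3.19

From dz/dt = 0: 0.0203y* = 0.314, so y* = 15.5.
From dx/dt = 0: 1.2(1 - x*/529) = 0.0194·15.5, giving x* = 529·(1 - 0.25) = 397.
From dy/dt = 0: 0.00177·397 - 0.571 = 0.0411z*, so z* = 0.131/0.0411 = 3.19.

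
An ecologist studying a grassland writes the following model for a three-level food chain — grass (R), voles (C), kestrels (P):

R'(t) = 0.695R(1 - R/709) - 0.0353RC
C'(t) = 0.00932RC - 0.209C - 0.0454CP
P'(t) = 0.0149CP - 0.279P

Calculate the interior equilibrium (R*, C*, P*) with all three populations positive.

From dP/dt = 0: 0.0149C* = 0.279, so C* = 18.7.
From dR/dt = 0: 0.695(1 - R*/709) = 0.0353·18.7, giving R* = 709·(1 - 0.951) = 34.7.
From dC/dt = 0: 0.00932·34.7 - 0.209 = 0.0454P*, so P* = 0.114/0.0454 = 2.52.

R* ≈ 34.7, C* ≈ 18.7, P* ≈ 2.52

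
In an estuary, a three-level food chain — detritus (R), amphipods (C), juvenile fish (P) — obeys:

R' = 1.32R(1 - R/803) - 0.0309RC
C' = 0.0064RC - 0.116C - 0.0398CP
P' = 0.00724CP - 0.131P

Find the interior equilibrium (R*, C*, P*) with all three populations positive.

R* ≈ 463, C* ≈ 18.1, P* ≈ 71.5

From dP/dt = 0: 0.00724C* = 0.131, so C* = 18.1.
From dR/dt = 0: 1.32(1 - R*/803) = 0.0309·18.1, giving R* = 803·(1 - 0.424) = 463.
From dC/dt = 0: 0.0064·463 - 0.116 = 0.0398P*, so P* = 2.85/0.0398 = 71.5.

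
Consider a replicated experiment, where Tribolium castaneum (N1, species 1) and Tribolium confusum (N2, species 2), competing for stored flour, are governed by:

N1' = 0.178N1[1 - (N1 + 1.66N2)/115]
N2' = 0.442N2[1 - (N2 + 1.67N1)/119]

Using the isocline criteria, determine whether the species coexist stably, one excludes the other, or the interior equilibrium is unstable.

Compare the nullcline intercepts: K1/α12 = 115/1.66 = 69.3 < K2 = 119; K2/α21 = 119/1.67 = 71.3 < K1 = 115.
Since both are reversed, neither can invade when rare; the interior point is a saddle.

unstable coexistence (outcome depends on initial conditions)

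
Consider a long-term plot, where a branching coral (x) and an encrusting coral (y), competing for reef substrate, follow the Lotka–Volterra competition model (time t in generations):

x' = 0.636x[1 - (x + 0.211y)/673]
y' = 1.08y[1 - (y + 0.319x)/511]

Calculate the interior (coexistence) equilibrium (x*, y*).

Setting both brackets to zero gives the nullclines x + 0.211y = 673 and 0.319x + y = 511.
Substituting y = 511 - 0.319x into the first: x(1 - 0.211·0.319) = 673 - 0.211·511.
So x* = 565/0.933 = 606, and then y* = 511 - 0.319·606 = 318.

x* ≈ 606, y* ≈ 318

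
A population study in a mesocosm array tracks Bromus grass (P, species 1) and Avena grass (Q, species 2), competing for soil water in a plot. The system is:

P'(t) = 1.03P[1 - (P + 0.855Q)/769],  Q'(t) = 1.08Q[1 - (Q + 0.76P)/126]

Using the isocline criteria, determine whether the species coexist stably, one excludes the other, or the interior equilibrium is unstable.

species 1 excludes species 2

Compare the nullcline intercepts: K1/α12 = 769/0.855 = 899 > K2 = 126; K2/α21 = 126/0.76 = 166 < K1 = 769.
Since the inequalities point opposite ways, species 1 can invade but species 2 cannot.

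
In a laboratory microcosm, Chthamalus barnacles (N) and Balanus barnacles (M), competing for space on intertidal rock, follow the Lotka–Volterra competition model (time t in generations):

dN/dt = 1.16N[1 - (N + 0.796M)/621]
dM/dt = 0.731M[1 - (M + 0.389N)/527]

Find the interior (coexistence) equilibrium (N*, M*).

N* ≈ 292, M* ≈ 413

Setting both brackets to zero gives the nullclines N + 0.796M = 621 and 0.389N + M = 527.
Substituting M = 527 - 0.389N into the first: N(1 - 0.796·0.389) = 621 - 0.796·527.
So N* = 202/0.69 = 292, and then M* = 527 - 0.389·292 = 413.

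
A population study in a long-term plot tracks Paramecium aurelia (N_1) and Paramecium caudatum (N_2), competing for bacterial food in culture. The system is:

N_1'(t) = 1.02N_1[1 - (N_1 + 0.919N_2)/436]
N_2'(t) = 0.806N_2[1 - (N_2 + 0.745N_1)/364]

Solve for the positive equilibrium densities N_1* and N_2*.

Setting both brackets to zero gives the nullclines N_1 + 0.919N_2 = 436 and 0.745N_1 + N_2 = 364.
Substituting N_2 = 364 - 0.745N_1 into the first: N_1(1 - 0.919·0.745) = 436 - 0.919·364.
So N_1* = 101/0.315 = 322, and then N_2* = 364 - 0.745·322 = 124.

N_1* ≈ 322, N_2* ≈ 124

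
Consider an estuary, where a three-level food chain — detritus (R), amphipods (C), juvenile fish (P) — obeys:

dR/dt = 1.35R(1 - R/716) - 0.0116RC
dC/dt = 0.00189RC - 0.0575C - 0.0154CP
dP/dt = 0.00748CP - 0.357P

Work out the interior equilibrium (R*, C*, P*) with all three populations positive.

From dP/dt = 0: 0.00748C* = 0.357, so C* = 47.7.
From dR/dt = 0: 1.35(1 - R*/716) = 0.0116·47.7, giving R* = 716·(1 - 0.41) = 422.
From dC/dt = 0: 0.00189·422 - 0.0575 = 0.0154P*, so P* = 0.741/0.0154 = 48.1.

R* ≈ 422, C* ≈ 47.7, P* ≈ 48.1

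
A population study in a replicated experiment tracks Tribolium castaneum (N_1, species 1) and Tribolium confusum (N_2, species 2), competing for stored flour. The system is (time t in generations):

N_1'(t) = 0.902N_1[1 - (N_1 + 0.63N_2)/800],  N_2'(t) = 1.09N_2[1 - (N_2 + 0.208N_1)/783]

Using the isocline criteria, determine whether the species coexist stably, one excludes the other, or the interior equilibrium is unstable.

stable coexistence

Compare the nullcline intercepts: K1/α12 = 800/0.63 = 1270 > K2 = 783; K2/α21 = 783/0.208 = 3760 > K1 = 800.
Since both inequalities hold, each species can invade when rare, so the interior equilibrium is stable.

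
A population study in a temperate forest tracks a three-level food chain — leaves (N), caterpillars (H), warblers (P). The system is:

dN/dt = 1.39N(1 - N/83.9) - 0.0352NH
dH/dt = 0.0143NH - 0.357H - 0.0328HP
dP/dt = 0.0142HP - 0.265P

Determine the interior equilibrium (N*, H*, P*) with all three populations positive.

From dP/dt = 0: 0.0142H* = 0.265, so H* = 18.7.
From dN/dt = 0: 1.39(1 - N*/83.9) = 0.0352·18.7, giving N* = 83.9·(1 - 0.473) = 44.2.
From dH/dt = 0: 0.0143·44.2 - 0.357 = 0.0328P*, so P* = 0.276/0.0328 = 8.41.

N* ≈ 44.2, H* ≈ 18.7, P* ≈ 8.41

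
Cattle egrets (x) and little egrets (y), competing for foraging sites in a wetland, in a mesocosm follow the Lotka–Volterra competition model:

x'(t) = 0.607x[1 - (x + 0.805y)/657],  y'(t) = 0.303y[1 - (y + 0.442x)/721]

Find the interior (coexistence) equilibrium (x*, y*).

Setting both brackets to zero gives the nullclines x + 0.805y = 657 and 0.442x + y = 721.
Substituting y = 721 - 0.442x into the first: x(1 - 0.805·0.442) = 657 - 0.805·721.
So x* = 76.6/0.644 = 119, and then y* = 721 - 0.442·119 = 668.

x* ≈ 119, y* ≈ 668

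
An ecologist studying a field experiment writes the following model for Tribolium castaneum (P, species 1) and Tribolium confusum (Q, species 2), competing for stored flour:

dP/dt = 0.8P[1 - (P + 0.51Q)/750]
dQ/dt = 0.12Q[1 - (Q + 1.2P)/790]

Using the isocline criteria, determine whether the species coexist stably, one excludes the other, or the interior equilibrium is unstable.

Compare the nullcline intercepts: K1/α12 = 750/0.51 = 1470 > K2 = 790; K2/α21 = 790/1.2 = 658 < K1 = 750.
Since the inequalities point opposite ways, species 1 can invade but species 2 cannot.

species 1 excludes species 2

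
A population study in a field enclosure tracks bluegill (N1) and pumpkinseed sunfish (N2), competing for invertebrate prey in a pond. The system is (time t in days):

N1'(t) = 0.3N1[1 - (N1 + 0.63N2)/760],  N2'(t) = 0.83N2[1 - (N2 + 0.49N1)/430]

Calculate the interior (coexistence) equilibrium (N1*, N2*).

N1* ≈ 708, N2* ≈ 83.3

Setting both brackets to zero gives the nullclines N1 + 0.63N2 = 760 and 0.49N1 + N2 = 430.
Substituting N2 = 430 - 0.49N1 into the first: N1(1 - 0.63·0.49) = 760 - 0.63·430.
So N1* = 489/0.691 = 708, and then N2* = 430 - 0.49·708 = 83.3.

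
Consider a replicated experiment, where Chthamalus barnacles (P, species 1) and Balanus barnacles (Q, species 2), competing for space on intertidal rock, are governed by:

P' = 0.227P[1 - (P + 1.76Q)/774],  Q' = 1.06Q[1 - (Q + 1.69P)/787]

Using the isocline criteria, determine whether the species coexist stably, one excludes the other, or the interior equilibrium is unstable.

unstable coexistence (outcome depends on initial conditions)

Compare the nullcline intercepts: K1/α12 = 774/1.76 = 440 < K2 = 787; K2/α21 = 787/1.69 = 466 < K1 = 774.
Since both are reversed, neither can invade when rare; the interior point is a saddle.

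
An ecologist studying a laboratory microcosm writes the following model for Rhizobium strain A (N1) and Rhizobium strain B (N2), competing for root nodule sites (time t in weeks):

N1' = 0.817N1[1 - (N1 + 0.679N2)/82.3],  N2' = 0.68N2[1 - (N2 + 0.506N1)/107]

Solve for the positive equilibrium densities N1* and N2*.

N1* ≈ 14.7, N2* ≈ 99.6

Setting both brackets to zero gives the nullclines N1 + 0.679N2 = 82.3 and 0.506N1 + N2 = 107.
Substituting N2 = 107 - 0.506N1 into the first: N1(1 - 0.679·0.506) = 82.3 - 0.679·107.
So N1* = 9.65/0.656 = 14.7, and then N2* = 107 - 0.506·14.7 = 99.6.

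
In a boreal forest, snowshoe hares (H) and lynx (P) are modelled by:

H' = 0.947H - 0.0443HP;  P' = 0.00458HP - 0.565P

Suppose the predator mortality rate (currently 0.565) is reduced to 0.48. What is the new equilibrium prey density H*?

H* ≈ 105

At the interior fixed point, setting dP/dt = 0 with P > 0 fixes H* = (predator death rate)/(HP coefficient) — independent of the other coefficients.
With the change, H* = 0.48/0.00458 = 105; it falls from 123.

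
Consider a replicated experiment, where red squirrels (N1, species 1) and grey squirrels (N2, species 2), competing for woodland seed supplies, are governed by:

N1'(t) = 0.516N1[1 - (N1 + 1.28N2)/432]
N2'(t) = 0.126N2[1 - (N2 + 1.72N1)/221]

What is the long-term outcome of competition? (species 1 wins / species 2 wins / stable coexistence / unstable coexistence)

species 1 excludes species 2

Compare the nullcline intercepts: K1/α12 = 432/1.28 = 338 > K2 = 221; K2/α21 = 221/1.72 = 128 < K1 = 432.
Since the inequalities point opposite ways, species 1 can invade but species 2 cannot.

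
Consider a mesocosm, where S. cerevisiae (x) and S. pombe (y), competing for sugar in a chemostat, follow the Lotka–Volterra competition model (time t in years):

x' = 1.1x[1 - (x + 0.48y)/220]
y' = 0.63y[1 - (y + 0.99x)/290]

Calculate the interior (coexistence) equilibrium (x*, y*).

Setting both brackets to zero gives the nullclines x + 0.48y = 220 and 0.99x + y = 290.
Substituting y = 290 - 0.99x into the first: x(1 - 0.48·0.99) = 220 - 0.48·290.
So x* = 80.8/0.525 = 154, and then y* = 290 - 0.99·154 = 138.

x* ≈ 154, y* ≈ 138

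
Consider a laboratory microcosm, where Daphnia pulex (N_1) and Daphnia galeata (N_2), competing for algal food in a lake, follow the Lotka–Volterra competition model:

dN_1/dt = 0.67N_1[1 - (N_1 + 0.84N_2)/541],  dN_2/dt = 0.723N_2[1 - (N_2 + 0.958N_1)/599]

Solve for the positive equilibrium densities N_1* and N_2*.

N_1* ≈ 194, N_2* ≈ 413

Setting both brackets to zero gives the nullclines N_1 + 0.84N_2 = 541 and 0.958N_1 + N_2 = 599.
Substituting N_2 = 599 - 0.958N_1 into the first: N_1(1 - 0.84·0.958) = 541 - 0.84·599.
So N_1* = 37.8/0.195 = 194, and then N_2* = 599 - 0.958·194 = 413.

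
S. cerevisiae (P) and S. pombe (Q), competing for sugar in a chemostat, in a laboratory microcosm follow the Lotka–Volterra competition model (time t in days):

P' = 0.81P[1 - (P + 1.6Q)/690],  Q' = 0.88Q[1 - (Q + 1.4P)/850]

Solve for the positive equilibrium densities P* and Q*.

Setting both brackets to zero gives the nullclines P + 1.6Q = 690 and 1.4P + Q = 850.
Substituting Q = 850 - 1.4P into the first: P(1 - 1.6·1.4) = 690 - 1.6·850.
So P* = -670/-1.24 = 540, and then Q* = 850 - 1.4·540 = 93.5.

P* ≈ 540, Q* ≈ 93.5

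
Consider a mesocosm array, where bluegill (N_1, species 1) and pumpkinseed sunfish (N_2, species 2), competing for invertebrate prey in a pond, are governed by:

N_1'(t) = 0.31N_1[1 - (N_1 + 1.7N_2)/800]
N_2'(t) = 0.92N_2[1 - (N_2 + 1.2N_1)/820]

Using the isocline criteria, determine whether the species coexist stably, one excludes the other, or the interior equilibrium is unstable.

unstable coexistence (outcome depends on initial conditions)

Compare the nullcline intercepts: K1/α12 = 800/1.7 = 471 < K2 = 820; K2/α21 = 820/1.2 = 683 < K1 = 800.
Since both are reversed, neither can invade when rare; the interior point is a saddle.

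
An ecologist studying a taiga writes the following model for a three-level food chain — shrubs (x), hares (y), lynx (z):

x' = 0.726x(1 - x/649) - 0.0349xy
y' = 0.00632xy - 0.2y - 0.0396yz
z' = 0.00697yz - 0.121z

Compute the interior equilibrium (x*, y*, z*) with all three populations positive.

x* ≈ 107, y* ≈ 17.4, z* ≈ 12.1

From dz/dt = 0: 0.00697y* = 0.121, so y* = 17.4.
From dx/dt = 0: 0.726(1 - x*/649) = 0.0349·17.4, giving x* = 649·(1 - 0.835) = 107.
From dy/dt = 0: 0.00632·107 - 0.2 = 0.0396z*, so z* = 0.479/0.0396 = 12.1.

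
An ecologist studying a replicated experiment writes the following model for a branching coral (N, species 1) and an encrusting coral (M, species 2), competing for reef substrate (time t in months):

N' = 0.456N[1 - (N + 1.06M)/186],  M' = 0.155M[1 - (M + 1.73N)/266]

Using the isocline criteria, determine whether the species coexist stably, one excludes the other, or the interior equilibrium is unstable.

Compare the nullcline intercepts: K1/α12 = 186/1.06 = 175 < K2 = 266; K2/α21 = 266/1.73 = 154 < K1 = 186.
Since both are reversed, neither can invade when rare; the interior point is a saddle.

unstable coexistence (outcome depends on initial conditions)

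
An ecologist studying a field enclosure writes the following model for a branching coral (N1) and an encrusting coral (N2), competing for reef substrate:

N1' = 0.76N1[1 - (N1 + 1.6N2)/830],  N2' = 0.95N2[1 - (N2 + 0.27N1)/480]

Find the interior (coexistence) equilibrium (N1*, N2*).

N1* ≈ 109, N2* ≈ 451

Setting both brackets to zero gives the nullclines N1 + 1.6N2 = 830 and 0.27N1 + N2 = 480.
Substituting N2 = 480 - 0.27N1 into the first: N1(1 - 1.6·0.27) = 830 - 1.6·480.
So N1* = 62/0.568 = 109, and then N2* = 480 - 0.27·109 = 451.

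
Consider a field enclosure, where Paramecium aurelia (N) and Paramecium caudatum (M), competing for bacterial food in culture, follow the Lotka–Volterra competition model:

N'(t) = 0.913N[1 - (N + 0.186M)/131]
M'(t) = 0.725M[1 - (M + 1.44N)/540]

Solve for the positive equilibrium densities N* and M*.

N* ≈ 41.7, M* ≈ 480

Setting both brackets to zero gives the nullclines N + 0.186M = 131 and 1.44N + M = 540.
Substituting M = 540 - 1.44N into the first: N(1 - 0.186·1.44) = 131 - 0.186·540.
So N* = 30.6/0.732 = 41.7, and then M* = 540 - 1.44·41.7 = 480.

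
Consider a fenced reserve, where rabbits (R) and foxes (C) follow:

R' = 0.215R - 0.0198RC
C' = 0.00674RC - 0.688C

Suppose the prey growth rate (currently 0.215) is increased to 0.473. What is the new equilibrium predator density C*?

C* ≈ 23.9

At the interior fixed point, setting dR/dt = 0 with R > 0 fixes C* = (prey growth rate)/(RC coefficient) — independent of the other coefficients.
With the change, C* = 0.473/0.0198 = 23.9; it rises from 10.9.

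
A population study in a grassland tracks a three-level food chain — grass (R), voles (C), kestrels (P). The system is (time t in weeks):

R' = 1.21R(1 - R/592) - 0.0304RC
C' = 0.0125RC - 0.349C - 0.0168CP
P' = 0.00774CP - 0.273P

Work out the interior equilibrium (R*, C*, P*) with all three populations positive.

R* ≈ 67.4, C* ≈ 35.3, P* ≈ 29.4

From dP/dt = 0: 0.00774C* = 0.273, so C* = 35.3.
From dR/dt = 0: 1.21(1 - R*/592) = 0.0304·35.3, giving R* = 592·(1 - 0.886) = 67.4.
From dC/dt = 0: 0.0125·67.4 - 0.349 = 0.0168P*, so P* = 0.493/0.0168 = 29.4.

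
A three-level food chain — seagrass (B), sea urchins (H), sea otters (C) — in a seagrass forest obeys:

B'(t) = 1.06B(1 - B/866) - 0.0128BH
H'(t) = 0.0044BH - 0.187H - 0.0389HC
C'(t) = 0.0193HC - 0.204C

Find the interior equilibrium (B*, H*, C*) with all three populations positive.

From dC/dt = 0: 0.0193H* = 0.204, so H* = 10.6.
From dB/dt = 0: 1.06(1 - B*/866) = 0.0128·10.6, giving B* = 866·(1 - 0.128) = 755.
From dH/dt = 0: 0.0044·755 - 0.187 = 0.0389C*, so C* = 3.14/0.0389 = 80.6.

B* ≈ 755, H* ≈ 10.6, C* ≈ 80.6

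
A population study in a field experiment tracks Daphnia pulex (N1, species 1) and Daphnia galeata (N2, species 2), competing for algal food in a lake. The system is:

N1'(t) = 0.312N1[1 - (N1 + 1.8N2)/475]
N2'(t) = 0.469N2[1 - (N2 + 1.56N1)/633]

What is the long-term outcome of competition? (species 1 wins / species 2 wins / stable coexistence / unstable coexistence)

unstable coexistence (outcome depends on initial conditions)

Compare the nullcline intercepts: K1/α12 = 475/1.8 = 264 < K2 = 633; K2/α21 = 633/1.56 = 406 < K1 = 475.
Since both are reversed, neither can invade when rare; the interior point is a saddle.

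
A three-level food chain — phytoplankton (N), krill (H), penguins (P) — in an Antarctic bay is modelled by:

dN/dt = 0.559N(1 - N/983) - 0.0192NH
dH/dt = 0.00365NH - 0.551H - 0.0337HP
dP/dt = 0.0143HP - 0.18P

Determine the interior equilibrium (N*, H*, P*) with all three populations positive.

N* ≈ 558, H* ≈ 12.6, P* ≈ 44.1

From dP/dt = 0: 0.0143H* = 0.18, so H* = 12.6.
From dN/dt = 0: 0.559(1 - N*/983) = 0.0192·12.6, giving N* = 983·(1 - 0.432) = 558.
From dH/dt = 0: 0.00365·558 - 0.551 = 0.0337P*, so P* = 1.49/0.0337 = 44.1.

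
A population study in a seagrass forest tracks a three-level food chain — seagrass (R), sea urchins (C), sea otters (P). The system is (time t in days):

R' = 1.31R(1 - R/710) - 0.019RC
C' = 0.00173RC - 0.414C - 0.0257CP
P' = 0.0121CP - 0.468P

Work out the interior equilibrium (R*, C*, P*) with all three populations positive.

From dP/dt = 0: 0.0121C* = 0.468, so C* = 38.7.
From dR/dt = 0: 1.31(1 - R*/710) = 0.019·38.7, giving R* = 710·(1 - 0.561) = 312.
From dC/dt = 0: 0.00173·312 - 0.414 = 0.0257P*, so P* = 0.125/0.0257 = 4.87.

R* ≈ 312, C* ≈ 38.7, P* ≈ 4.87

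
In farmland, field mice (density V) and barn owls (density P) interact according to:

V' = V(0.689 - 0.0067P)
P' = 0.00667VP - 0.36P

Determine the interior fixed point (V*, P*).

Set dP/dt = 0 with P > 0: 0.00667V - 0.36 = 0, so V* = 0.36/0.00667 = 54.
Set dV/dt = 0 with V > 0: 0.689 - 0.0067P = 0, so P* = 0.689/0.0067 = 103.

V* ≈ 54, P* ≈ 103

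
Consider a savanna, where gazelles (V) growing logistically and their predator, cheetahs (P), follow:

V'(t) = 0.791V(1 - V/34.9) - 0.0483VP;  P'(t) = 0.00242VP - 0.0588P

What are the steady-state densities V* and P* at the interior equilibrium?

From dP/dt = 0 with P > 0: 0.00242V* = 0.0588, so V* = 24.3.
Substitute into dV/dt = 0: 0.791(1 - 24.3/34.9) = 0.0483P*.
The bracket is 0.304, giving P* = 0.24/0.0483 = 4.98.

V* ≈ 24.3, P* ≈ 4.98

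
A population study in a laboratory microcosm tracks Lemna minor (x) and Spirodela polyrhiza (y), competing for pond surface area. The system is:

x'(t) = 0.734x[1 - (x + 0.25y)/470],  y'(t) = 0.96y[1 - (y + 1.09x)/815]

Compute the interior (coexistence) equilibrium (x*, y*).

x* ≈ 366, y* ≈ 416

Setting both brackets to zero gives the nullclines x + 0.25y = 470 and 1.09x + y = 815.
Substituting y = 815 - 1.09x into the first: x(1 - 0.25·1.09) = 470 - 0.25·815.
So x* = 266/0.728 = 366, and then y* = 815 - 1.09·366 = 416.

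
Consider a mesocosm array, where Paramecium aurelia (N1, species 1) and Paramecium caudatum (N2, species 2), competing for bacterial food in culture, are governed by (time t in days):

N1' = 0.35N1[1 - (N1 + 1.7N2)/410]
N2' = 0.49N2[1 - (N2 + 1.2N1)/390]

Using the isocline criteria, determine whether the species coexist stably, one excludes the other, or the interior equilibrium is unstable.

Compare the nullcline intercepts: K1/α12 = 410/1.7 = 241 < K2 = 390; K2/α21 = 390/1.2 = 325 < K1 = 410.
Since both are reversed, neither can invade when rare; the interior point is a saddle.

unstable coexistence (outcome depends on initial conditions)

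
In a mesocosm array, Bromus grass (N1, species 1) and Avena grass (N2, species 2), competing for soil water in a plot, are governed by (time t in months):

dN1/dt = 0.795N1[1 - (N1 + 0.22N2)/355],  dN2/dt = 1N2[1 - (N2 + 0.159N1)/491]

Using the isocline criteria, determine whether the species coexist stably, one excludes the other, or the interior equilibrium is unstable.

stable coexistence

Compare the nullcline intercepts: K1/α12 = 355/0.22 = 1610 > K2 = 491; K2/α21 = 491/0.159 = 3090 > K1 = 355.
Since both inequalities hold, each species can invade when rare, so the interior equilibrium is stable.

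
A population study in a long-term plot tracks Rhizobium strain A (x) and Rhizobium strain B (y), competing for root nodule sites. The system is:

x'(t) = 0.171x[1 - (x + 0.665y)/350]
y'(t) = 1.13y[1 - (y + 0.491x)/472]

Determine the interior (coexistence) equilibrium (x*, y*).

Setting both brackets to zero gives the nullclines x + 0.665y = 350 and 0.491x + y = 472.
Substituting y = 472 - 0.491x into the first: x(1 - 0.665·0.491) = 350 - 0.665·472.
So x* = 36.1/0.673 = 53.6, and then y* = 472 - 0.491·53.6 = 446.

x* ≈ 53.6, y* ≈ 446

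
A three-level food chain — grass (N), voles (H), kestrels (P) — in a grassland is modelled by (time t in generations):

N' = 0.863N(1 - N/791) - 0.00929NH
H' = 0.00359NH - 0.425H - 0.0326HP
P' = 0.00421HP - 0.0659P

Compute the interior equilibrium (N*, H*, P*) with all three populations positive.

From dP/dt = 0: 0.00421H* = 0.0659, so H* = 15.7.
From dN/dt = 0: 0.863(1 - N*/791) = 0.00929·15.7, giving N* = 791·(1 - 0.169) = 658.
From dH/dt = 0: 0.00359·658 - 0.425 = 0.0326P*, so P* = 1.94/0.0326 = 59.4.

N* ≈ 658, H* ≈ 15.7, P* ≈ 59.4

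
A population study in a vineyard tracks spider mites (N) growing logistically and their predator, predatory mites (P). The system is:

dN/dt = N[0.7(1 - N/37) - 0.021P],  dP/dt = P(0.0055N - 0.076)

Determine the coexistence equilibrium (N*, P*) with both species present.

From dP/dt = 0 with P > 0: 0.0055N* = 0.076, so N* = 13.8.
Substitute into dN/dt = 0: 0.7(1 - 13.8/37) = 0.021P*.
The bracket is 0.627, giving P* = 0.439/0.021 = 20.9.

N* ≈ 13.8, P* ≈ 20.9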